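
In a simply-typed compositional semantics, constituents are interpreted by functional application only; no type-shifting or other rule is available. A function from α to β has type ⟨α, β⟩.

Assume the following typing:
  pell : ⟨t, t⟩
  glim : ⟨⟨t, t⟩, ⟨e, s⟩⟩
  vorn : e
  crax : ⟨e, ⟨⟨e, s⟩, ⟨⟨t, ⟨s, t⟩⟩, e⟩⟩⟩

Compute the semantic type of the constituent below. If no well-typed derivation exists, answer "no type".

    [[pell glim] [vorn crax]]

⟨⟨t, ⟨s, t⟩⟩, e⟩

[pell glim]: glim is ⟨⟨t, t⟩, ⟨e, s⟩⟩, pell is ⟨t, t⟩; result ⟨e, s⟩.
[vorn crax]: crax is ⟨e, ⟨⟨e, s⟩, ⟨⟨t, ⟨s, t⟩⟩, e⟩⟩⟩, vorn is e; result ⟨⟨e, s⟩, ⟨⟨t, ⟨s, t⟩⟩, e⟩⟩.
[[pell glim] [vorn crax]]: [vorn crax] is ⟨⟨e, s⟩, ⟨⟨t, ⟨s, t⟩⟩, e⟩⟩, [pell glim] is ⟨e, s⟩; result ⟨⟨t, ⟨s, t⟩⟩, e⟩.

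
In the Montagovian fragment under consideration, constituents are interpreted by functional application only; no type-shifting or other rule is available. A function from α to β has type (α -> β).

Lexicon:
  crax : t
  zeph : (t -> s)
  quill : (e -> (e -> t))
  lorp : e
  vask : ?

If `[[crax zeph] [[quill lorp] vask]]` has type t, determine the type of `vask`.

((e -> t) -> (s -> t))

[[crax zeph] [[quill lorp] vask]] must have type t. The sister [crax zeph] has type s; that is not a function onto t, so [[quill lorp] vask] must be the functor, of type (s -> t).
[[quill lorp] vask] must have type (s -> t). The sister [quill lorp] has type (e -> t); that is not a function onto (s -> t), so vask must be the functor, of type ((e -> t) -> (s -> t)).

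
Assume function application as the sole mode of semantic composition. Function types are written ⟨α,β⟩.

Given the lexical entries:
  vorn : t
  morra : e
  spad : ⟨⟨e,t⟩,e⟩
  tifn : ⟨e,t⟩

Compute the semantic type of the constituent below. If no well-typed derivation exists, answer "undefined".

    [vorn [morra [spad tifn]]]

At [spad tifn], spad : ⟨⟨e,t⟩,e⟩ takes tifn : ⟨e,t⟩, giving e.
At [morra [spad tifn]]: neither e nor e can take the other as argument; the node is ill-typed.

undefined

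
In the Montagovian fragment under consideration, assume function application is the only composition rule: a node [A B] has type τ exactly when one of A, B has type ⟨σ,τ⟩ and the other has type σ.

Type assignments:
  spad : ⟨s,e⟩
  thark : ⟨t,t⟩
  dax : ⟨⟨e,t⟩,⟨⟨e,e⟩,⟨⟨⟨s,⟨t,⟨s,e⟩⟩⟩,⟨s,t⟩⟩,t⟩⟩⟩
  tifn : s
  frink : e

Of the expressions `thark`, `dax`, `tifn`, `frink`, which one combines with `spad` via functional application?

thark : ⟨t,t⟩ — spad needs s; thark needs t; neither fits.
dax : ⟨⟨e,t⟩,⟨⟨e,e⟩,⟨⟨⟨s,⟨t,⟨s,e⟩⟩⟩,⟨s,t⟩⟩,t⟩⟩⟩ — spad needs s; dax needs ⟨e,t⟩; neither fits.
tifn — combines: spad : ⟨s,e⟩ takes tifn : s as argument, giving e.
frink : e — spad needs s; frink needs nothing (atomic); neither fits.

tifn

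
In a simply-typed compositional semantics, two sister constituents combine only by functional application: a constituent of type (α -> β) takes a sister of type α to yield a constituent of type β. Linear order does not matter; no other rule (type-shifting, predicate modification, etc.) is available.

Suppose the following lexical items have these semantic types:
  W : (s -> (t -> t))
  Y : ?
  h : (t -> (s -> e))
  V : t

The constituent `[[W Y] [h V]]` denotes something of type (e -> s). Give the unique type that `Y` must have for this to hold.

For [[W Y] [h V]] to have type (e -> s) with [h V] of type (s -> e), [W Y] must be the function: [W Y] : ((s -> e) -> (e -> s)).
For [W Y] to have type ((s -> e) -> (e -> s)) with W of type (s -> (t -> t)), Y must be the function: Y : ((s -> (t -> t)) -> ((s -> e) -> (e -> s))).

((s -> (t -> t)) -> ((s -> e) -> (e -> s)))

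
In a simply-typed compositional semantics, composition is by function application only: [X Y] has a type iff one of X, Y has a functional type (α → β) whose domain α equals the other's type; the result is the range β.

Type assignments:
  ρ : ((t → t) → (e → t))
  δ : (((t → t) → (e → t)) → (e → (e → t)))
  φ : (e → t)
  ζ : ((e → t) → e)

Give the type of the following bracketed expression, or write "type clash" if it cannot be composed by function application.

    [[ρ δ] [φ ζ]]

(e → t)

[ρ δ]: δ is (((t → t) → (e → t)) → (e → (e → t))), ρ is ((t → t) → (e → t)); result (e → (e → t)).
[φ ζ]: ζ is ((e → t) → e), φ is (e → t); result e.
[[ρ δ] [φ ζ]]: [ρ δ] is (e → (e → t)), [φ ζ] is e; result (e → t).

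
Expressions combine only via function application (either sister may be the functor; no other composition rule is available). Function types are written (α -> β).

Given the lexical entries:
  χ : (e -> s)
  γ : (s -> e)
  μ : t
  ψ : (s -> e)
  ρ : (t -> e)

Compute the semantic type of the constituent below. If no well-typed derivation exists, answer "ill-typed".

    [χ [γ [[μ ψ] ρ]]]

[μ ψ]: t and (s -> e) cannot combine by function application — type clash.

ill-typed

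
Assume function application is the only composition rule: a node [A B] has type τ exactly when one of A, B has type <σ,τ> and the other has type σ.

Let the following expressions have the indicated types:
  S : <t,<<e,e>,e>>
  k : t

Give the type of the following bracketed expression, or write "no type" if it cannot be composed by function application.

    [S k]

<<e,e>,e>

At [S k], S : <t,<<e,e>,e>> takes k : t, giving <<e,e>,e>.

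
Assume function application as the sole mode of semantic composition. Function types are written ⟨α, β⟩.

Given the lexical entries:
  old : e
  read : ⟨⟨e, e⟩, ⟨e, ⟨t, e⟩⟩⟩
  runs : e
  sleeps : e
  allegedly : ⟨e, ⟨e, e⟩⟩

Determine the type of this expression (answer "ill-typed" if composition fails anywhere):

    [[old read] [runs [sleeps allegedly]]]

At [old read]: neither e nor ⟨⟨e, e⟩, ⟨e, ⟨t, e⟩⟩⟩ can take the other as argument; the node is ill-typed.

ill-typed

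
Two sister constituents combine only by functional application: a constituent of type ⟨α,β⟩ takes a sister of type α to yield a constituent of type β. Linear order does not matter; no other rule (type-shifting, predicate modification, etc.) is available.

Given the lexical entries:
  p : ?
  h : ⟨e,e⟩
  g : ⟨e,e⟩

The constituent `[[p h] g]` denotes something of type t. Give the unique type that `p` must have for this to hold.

⟨⟨e,e⟩,⟨⟨e,e⟩,t⟩⟩

At [[p h] g] (required: t): g is ⟨e,e⟩, which is not a function with range t; hence [p h] is the functor — type ⟨⟨e,e⟩,t⟩.
At [p h] (required: ⟨⟨e,e⟩,t⟩): h is ⟨e,e⟩, which is not a function with range ⟨⟨e,e⟩,t⟩; hence p is the functor — type ⟨⟨e,e⟩,⟨⟨e,e⟩,t⟩⟩.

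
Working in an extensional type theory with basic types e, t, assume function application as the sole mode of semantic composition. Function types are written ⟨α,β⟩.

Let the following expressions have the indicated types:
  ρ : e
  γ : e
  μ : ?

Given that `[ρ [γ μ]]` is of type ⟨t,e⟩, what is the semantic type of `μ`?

⟨e,⟨e,⟨t,e⟩⟩⟩

[ρ [γ μ]] must have type ⟨t,e⟩. The sister ρ has type e; that is not a function onto ⟨t,e⟩, so [γ μ] must be the functor, of type ⟨e,⟨t,e⟩⟩.
[γ μ] must have type ⟨e,⟨t,e⟩⟩. The sister γ has type e; that is not a function onto ⟨e,⟨t,e⟩⟩, so μ must be the functor, of type ⟨e,⟨e,⟨t,e⟩⟩⟩.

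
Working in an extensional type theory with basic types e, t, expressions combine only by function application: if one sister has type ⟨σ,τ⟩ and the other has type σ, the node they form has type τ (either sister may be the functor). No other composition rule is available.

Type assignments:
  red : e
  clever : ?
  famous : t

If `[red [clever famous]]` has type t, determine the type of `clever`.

[red [clever famous]] must have type t. The sister red has type e; that is not a function onto t, so [clever famous] must be the functor, of type ⟨e,t⟩.
[clever famous] must have type ⟨e,t⟩. The sister famous has type t; that is not a function onto ⟨e,t⟩, so clever must be the functor, of type ⟨t,⟨e,t⟩⟩.

⟨t,⟨e,t⟩⟩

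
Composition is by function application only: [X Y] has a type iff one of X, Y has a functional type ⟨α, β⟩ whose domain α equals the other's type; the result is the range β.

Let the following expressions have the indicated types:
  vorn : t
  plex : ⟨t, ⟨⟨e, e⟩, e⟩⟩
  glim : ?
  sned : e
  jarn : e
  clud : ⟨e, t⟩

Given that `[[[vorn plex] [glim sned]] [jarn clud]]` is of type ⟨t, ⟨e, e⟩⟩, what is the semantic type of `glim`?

At [[[vorn plex] [glim sned]] [jarn clud]] (required: ⟨t, ⟨e, e⟩⟩): [jarn clud] is t, which is not a function with range ⟨t, ⟨e, e⟩⟩; hence [[vorn plex] [glim sned]] is the functor — type ⟨t, ⟨t, ⟨e, e⟩⟩⟩.
At [[vorn plex] [glim sned]] (required: ⟨t, ⟨t, ⟨e, e⟩⟩⟩): [vorn plex] is ⟨⟨e, e⟩, e⟩, which is not a function with range ⟨t, ⟨t, ⟨e, e⟩⟩⟩; hence [glim sned] is the functor — type ⟨⟨⟨e, e⟩, e⟩, ⟨t, ⟨t, ⟨e, e⟩⟩⟩⟩.
At [glim sned] (required: ⟨⟨⟨e, e⟩, e⟩, ⟨t, ⟨t, ⟨e, e⟩⟩⟩⟩): sned is e, which is not a function with range ⟨⟨⟨e, e⟩, e⟩, ⟨t, ⟨t, ⟨e, e⟩⟩⟩⟩; hence glim is the functor — type ⟨e, ⟨⟨⟨e, e⟩, e⟩, ⟨t, ⟨t, ⟨e, e⟩⟩⟩⟩⟩.

⟨e, ⟨⟨⟨e, e⟩, e⟩, ⟨t, ⟨t, ⟨e, e⟩⟩⟩⟩⟩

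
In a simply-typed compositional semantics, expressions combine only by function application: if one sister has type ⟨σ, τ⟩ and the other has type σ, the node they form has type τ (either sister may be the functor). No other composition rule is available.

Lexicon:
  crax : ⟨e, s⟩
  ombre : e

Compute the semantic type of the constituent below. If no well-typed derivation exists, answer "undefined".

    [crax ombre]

[crax ombre] — crax of type ⟨e, s⟩ combines with ombre of type e: type s.

s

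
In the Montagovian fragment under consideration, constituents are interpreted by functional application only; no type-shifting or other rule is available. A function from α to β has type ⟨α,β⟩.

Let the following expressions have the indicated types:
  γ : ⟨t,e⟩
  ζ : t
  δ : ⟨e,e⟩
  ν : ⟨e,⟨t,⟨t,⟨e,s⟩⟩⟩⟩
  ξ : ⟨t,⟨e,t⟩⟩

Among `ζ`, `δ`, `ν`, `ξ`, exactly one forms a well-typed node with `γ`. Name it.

ζ

ζ — combines: γ : ⟨t,e⟩ takes ζ : t as argument, giving e.
δ : ⟨e,e⟩ — neither side's domain matches the other.
ν : ⟨e,⟨t,⟨t,⟨e,s⟩⟩⟩⟩ — neither side's domain matches the other.
ξ : ⟨t,⟨e,t⟩⟩ — neither side's domain matches the other.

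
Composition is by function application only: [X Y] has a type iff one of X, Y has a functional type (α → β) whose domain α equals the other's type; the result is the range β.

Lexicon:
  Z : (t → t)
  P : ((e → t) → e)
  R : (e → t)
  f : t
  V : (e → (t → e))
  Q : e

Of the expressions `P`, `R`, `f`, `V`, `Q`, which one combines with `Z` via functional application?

f

P : ((e → t) → e) — Z needs t; P needs (e → t); neither fits.
R : (e → t) — Z needs t; R needs e; neither fits.
f — combines: Z : (t → t) takes f : t as argument, giving t.
V : (e → (t → e)) — Z needs t; V needs e; neither fits.
Q : e — Z needs t; Q needs nothing (atomic); neither fits.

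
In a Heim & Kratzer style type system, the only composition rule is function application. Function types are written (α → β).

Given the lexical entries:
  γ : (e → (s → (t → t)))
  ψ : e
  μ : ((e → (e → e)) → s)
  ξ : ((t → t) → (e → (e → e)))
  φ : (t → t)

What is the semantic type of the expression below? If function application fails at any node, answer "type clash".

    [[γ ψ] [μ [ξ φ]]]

At [γ ψ], γ : (e → (s → (t → t))) takes ψ : e, giving (s → (t → t)).
At [ξ φ], ξ : ((t → t) → (e → (e → e))) takes φ : (t → t), giving (e → (e → e)).
At [μ [ξ φ]], μ : ((e → (e → e)) → s) takes [ξ φ] : (e → (e → e)), giving s.
At [[γ ψ] [μ [ξ φ]]], [γ ψ] : (s → (t → t)) takes [μ [ξ φ]] : s, giving (t → t).

(t → t)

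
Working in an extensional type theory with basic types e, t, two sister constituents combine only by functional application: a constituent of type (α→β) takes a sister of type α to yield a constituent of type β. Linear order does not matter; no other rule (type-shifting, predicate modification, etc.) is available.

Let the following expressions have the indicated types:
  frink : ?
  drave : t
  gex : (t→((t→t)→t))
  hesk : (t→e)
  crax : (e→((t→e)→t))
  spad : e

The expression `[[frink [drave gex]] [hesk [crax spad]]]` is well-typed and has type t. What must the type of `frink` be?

[[frink [drave gex]] [hesk [crax spad]]] must have type t. The sister [hesk [crax spad]] has type t; that is not a function onto t, so [frink [drave gex]] must be the functor, of type (t→t).
[frink [drave gex]] must have type (t→t). The sister [drave gex] has type ((t→t)→t); that is not a function onto (t→t), so frink must be the functor, of type (((t→t)→t)→(t→t)).

(((t→t)→t)→(t→t))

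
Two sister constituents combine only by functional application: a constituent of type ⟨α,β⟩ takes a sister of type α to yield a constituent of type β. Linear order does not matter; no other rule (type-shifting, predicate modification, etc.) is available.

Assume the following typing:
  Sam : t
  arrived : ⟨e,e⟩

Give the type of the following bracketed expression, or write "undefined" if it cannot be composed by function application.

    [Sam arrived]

[Sam arrived]: t with ⟨e,e⟩ — neither is a function whose domain matches the other; composition fails here.

undefined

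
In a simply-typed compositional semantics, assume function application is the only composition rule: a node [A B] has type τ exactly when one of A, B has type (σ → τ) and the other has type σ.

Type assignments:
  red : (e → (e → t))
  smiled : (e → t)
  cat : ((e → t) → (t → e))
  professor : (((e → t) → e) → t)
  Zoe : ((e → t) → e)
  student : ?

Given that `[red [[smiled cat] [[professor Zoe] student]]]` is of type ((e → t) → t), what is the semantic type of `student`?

(t → ((t → e) → ((e → (e → t)) → ((e → t) → t))))

[red [[smiled cat] [[professor Zoe] student]]] is required to be ((e → t) → t). red : (e → (e → t)) cannot yield ((e → t) → t) as functor, so [[smiled cat] [[professor Zoe] student]] : ((e → (e → t)) → ((e → t) → t)).
[[smiled cat] [[professor Zoe] student]] is required to be ((e → (e → t)) → ((e → t) → t)). [smiled cat] : (t → e) cannot yield ((e → (e → t)) → ((e → t) → t)) as functor, so [[professor Zoe] student] : ((t → e) → ((e → (e → t)) → ((e → t) → t))).
[[professor Zoe] student] is required to be ((t → e) → ((e → (e → t)) → ((e → t) → t))). [professor Zoe] : t cannot yield ((t → e) → ((e → (e → t)) → ((e → t) → t))) as functor, so student : (t → ((t → e) → ((e → (e → t)) → ((e → t) → t)))).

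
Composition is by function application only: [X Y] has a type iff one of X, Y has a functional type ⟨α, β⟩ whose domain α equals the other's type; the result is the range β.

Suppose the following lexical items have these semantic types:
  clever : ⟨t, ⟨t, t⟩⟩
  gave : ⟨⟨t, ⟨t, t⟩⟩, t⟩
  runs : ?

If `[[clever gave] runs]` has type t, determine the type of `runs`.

⟨t, t⟩

[[clever gave] runs] is required to be t. [clever gave] : t cannot yield t as functor, so runs : ⟨t, t⟩.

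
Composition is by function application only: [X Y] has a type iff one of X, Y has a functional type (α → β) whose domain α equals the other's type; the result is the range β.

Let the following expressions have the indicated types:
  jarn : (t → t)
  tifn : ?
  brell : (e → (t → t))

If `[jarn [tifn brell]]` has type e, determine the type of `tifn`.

((e → (t → t)) → ((t → t) → e))

[jarn [tifn brell]] is required to be e. jarn : (t → t) cannot yield e as functor, so [tifn brell] : ((t → t) → e).
[tifn brell] is required to be ((t → t) → e). brell : (e → (t → t)) cannot yield ((t → t) → e) as functor, so tifn : ((e → (t → t)) → ((t → t) → e)).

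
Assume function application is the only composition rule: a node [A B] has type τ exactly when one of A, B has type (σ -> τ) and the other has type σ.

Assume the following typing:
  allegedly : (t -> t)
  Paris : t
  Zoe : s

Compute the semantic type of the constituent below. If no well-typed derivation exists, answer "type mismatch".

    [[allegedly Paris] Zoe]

[allegedly Paris]: (t -> t) applied to t yields t.
[[allegedly Paris] Zoe]: t and s cannot combine by function application — type clash.

type mismatch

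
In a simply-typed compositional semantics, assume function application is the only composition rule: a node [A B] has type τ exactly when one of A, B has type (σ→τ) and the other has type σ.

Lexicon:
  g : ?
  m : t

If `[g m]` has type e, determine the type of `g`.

(t→e)

[g m] must have type e. The sister m has type t; that is not a function onto e, so g must be the functor, of type (t→e).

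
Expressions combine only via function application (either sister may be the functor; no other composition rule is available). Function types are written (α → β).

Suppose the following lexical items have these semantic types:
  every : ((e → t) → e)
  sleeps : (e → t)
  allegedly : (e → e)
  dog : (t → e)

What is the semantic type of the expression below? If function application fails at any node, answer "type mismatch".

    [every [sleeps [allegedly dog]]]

At [allegedly dog]: neither (e → e) nor (t → e) can take the other as argument; the node is ill-typed.

type mismatch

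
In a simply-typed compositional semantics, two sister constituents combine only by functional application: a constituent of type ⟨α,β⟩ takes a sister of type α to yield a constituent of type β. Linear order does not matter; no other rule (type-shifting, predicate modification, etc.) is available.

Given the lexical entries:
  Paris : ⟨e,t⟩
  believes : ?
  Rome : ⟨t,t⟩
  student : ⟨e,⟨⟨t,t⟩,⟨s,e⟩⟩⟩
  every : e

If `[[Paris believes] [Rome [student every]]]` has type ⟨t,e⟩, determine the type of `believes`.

At [[Paris believes] [Rome [student every]]] (required: ⟨t,e⟩): [Rome [student every]] is ⟨s,e⟩, which is not a function with range ⟨t,e⟩; hence [Paris believes] is the functor — type ⟨⟨s,e⟩,⟨t,e⟩⟩.
At [Paris believes] (required: ⟨⟨s,e⟩,⟨t,e⟩⟩): Paris is ⟨e,t⟩, which is not a function with range ⟨⟨s,e⟩,⟨t,e⟩⟩; hence believes is the functor — type ⟨⟨e,t⟩,⟨⟨s,e⟩,⟨t,e⟩⟩⟩.

⟨⟨e,t⟩,⟨⟨s,e⟩,⟨t,e⟩⟩⟩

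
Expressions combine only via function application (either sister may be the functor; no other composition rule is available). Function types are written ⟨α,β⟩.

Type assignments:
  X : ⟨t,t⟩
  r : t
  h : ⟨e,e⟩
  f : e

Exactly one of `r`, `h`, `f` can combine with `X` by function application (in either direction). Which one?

r — combines: X : ⟨t,t⟩ takes r : t as argument, giving t.
h : ⟨e,e⟩ — no; X wants t, and h wants e.
f : e — no; X wants t, and f wants nothing (atomic).

r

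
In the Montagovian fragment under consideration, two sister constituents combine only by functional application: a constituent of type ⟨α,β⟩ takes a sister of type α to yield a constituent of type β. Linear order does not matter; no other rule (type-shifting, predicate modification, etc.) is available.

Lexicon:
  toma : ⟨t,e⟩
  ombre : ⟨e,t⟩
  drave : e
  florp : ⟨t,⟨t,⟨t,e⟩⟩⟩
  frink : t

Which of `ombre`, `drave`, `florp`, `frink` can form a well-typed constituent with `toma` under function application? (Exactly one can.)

ombre : ⟨e,t⟩ — no; toma wants t, and ombre wants e.
drave : e — no; toma wants t, and drave wants nothing (atomic).
florp : ⟨t,⟨t,⟨t,e⟩⟩⟩ — no; toma wants t, and florp wants t.
frink — combines: toma : ⟨t,e⟩ takes frink : t as argument, giving e.

frink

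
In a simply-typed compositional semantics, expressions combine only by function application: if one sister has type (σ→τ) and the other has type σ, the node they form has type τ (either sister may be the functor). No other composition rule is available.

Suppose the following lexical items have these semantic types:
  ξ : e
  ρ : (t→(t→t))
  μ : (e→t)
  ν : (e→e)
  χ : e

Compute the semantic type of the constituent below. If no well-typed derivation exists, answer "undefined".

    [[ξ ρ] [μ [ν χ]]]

[ξ ρ]: e and (t→(t→t)) cannot combine by function application — type clash.

undefined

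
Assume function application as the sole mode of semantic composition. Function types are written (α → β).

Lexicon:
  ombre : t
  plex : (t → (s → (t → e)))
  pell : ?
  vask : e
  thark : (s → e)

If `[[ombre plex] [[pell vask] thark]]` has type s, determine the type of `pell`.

At [[ombre plex] [[pell vask] thark]] (required: s): [ombre plex] is (s → (t → e)), which is not a function with range s; hence [[pell vask] thark] is the functor — type ((s → (t → e)) → s).
At [[pell vask] thark] (required: ((s → (t → e)) → s)): thark is (s → e), which is not a function with range ((s → (t → e)) → s); hence [pell vask] is the functor — type ((s → e) → ((s → (t → e)) → s)).
At [pell vask] (required: ((s → e) → ((s → (t → e)) → s))): vask is e, which is not a function with range ((s → e) → ((s → (t → e)) → s)); hence pell is the functor — type (e → ((s → e) → ((s → (t → e)) → s))).

(e → ((s → e) → ((s → (t → e)) → s)))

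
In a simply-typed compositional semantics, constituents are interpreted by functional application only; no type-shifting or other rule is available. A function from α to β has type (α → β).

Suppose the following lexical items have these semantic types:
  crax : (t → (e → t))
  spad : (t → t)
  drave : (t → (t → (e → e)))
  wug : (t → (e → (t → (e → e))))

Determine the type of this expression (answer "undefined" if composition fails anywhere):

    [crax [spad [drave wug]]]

undefined

[drave wug]: (t → (t → (e → e))) and (t → (e → (t → (e → e)))) cannot combine by function application — type clash.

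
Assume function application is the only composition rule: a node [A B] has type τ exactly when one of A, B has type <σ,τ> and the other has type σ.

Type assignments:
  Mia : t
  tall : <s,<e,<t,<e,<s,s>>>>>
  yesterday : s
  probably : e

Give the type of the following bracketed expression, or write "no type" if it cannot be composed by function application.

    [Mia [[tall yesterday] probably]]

<e,<s,s>>

[tall yesterday]: functor tall : <s,<e,<t,<e,<s,s>>>>>, argument yesterday : s; result <e,<t,<e,<s,s>>>>.
[[tall yesterday] probably]: functor [tall yesterday] : <e,<t,<e,<s,s>>>>, argument probably : e; result <t,<e,<s,s>>>.
[Mia [[tall yesterday] probably]]: functor [[tall yesterday] probably] : <t,<e,<s,s>>>, argument Mia : t; result <e,<s,s>>.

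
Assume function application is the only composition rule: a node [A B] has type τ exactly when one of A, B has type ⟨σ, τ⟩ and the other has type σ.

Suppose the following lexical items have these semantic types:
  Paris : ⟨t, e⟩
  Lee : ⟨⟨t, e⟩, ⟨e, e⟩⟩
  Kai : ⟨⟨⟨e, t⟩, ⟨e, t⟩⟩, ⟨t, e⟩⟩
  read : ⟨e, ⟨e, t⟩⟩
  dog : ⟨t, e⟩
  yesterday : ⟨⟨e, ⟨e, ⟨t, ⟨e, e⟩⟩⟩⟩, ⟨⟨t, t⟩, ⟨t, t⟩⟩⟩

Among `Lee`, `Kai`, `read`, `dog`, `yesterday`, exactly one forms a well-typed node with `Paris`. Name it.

Lee — combines: Lee : ⟨⟨t, e⟩, ⟨e, e⟩⟩ takes Paris : ⟨t, e⟩ as argument, giving ⟨e, e⟩.
Kai : ⟨⟨⟨e, t⟩, ⟨e, t⟩⟩, ⟨t, e⟩⟩ — no; Paris wants t, and Kai wants ⟨⟨e, t⟩, ⟨e, t⟩⟩.
read : ⟨e, ⟨e, t⟩⟩ — no; Paris wants t, and read wants e.
dog : ⟨t, e⟩ — no; Paris wants t, and dog wants t.
yesterday : ⟨⟨e, ⟨e, ⟨t, ⟨e, e⟩⟩⟩⟩, ⟨⟨t, t⟩, ⟨t, t⟩⟩⟩ — no; Paris wants t, and yesterday wants ⟨e, ⟨e, ⟨t, ⟨e, e⟩⟩⟩⟩.

Lee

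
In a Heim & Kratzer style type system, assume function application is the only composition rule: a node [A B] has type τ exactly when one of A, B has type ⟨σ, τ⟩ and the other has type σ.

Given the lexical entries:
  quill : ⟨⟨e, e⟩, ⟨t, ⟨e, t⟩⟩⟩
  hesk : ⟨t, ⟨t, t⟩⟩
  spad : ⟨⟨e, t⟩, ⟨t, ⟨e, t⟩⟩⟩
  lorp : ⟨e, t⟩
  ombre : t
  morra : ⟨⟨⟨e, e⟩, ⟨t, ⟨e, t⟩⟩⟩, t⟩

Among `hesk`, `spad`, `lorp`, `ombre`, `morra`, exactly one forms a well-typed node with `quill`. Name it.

morra

hesk : ⟨t, ⟨t, t⟩⟩ — does not combine with quill.
spad : ⟨⟨e, t⟩, ⟨t, ⟨e, t⟩⟩⟩ — does not combine with quill.
lorp : ⟨e, t⟩ — does not combine with quill.
ombre : t — does not combine with quill.
morra — combines: morra : ⟨⟨⟨e, e⟩, ⟨t, ⟨e, t⟩⟩⟩, t⟩ takes quill : ⟨⟨e, e⟩, ⟨t, ⟨e, t⟩⟩⟩ as argument, giving t.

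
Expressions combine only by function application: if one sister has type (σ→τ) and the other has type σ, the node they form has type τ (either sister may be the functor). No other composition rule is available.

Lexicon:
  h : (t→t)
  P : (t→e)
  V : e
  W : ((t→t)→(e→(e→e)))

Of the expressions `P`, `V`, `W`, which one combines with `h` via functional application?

P : (t→e) — h needs t; P needs t; neither fits.
V : e — h needs t; V needs nothing (atomic); neither fits.
W — combines: W : ((t→t)→(e→(e→e))) takes h : (t→t) as argument, giving (e→(e→e)).

W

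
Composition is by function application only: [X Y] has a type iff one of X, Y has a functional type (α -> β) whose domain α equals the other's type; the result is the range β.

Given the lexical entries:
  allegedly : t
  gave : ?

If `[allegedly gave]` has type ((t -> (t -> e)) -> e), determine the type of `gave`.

(t -> ((t -> (t -> e)) -> e))

At [allegedly gave] (required: ((t -> (t -> e)) -> e)): allegedly is t, which is not a function with range ((t -> (t -> e)) -> e); hence gave is the functor — type (t -> ((t -> (t -> e)) -> e)).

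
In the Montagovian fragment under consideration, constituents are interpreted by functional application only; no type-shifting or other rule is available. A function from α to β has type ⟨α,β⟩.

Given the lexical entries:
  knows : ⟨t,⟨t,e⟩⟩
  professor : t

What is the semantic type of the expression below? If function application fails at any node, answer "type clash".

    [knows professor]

[knows professor]: knows is ⟨t,⟨t,e⟩⟩, professor is t; result ⟨t,e⟩.

⟨t,e⟩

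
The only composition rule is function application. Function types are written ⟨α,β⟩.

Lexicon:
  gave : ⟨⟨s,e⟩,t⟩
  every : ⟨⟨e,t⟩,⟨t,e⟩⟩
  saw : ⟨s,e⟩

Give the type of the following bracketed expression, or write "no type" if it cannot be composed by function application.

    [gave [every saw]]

At [every saw]: neither ⟨⟨e,t⟩,⟨t,e⟩⟩ nor ⟨s,e⟩ can take the other as argument; the node is ill-typed.

no type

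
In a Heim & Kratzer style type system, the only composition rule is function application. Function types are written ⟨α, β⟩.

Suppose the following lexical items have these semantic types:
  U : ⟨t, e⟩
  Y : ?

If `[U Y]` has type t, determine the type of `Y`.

For [U Y] to have type t with U of type ⟨t, e⟩, Y must be the function: Y : ⟨⟨t, e⟩, t⟩.

⟨⟨t, e⟩, t⟩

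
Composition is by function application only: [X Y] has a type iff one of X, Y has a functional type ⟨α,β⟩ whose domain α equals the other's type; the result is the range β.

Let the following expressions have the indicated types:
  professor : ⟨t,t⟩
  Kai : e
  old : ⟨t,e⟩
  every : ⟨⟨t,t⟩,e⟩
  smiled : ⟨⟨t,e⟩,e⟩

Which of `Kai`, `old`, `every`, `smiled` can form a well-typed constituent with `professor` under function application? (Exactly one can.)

every

Kai : e — neither side's domain matches the other.
old : ⟨t,e⟩ — neither side's domain matches the other.
every — combines: every : ⟨⟨t,t⟩,e⟩ takes professor : ⟨t,t⟩ as argument, giving e.
smiled : ⟨⟨t,e⟩,e⟩ — neither side's domain matches the other.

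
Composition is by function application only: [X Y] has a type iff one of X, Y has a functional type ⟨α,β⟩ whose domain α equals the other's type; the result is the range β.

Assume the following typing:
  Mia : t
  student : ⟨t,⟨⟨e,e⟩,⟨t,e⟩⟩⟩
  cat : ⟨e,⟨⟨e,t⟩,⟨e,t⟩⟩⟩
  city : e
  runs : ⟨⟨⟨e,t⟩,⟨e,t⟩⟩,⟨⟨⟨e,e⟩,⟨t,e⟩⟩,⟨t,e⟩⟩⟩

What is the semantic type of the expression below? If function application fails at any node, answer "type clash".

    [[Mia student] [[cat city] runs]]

At [Mia student], student : ⟨t,⟨⟨e,e⟩,⟨t,e⟩⟩⟩ takes Mia : t, giving ⟨⟨e,e⟩,⟨t,e⟩⟩.
At [cat city], cat : ⟨e,⟨⟨e,t⟩,⟨e,t⟩⟩⟩ takes city : e, giving ⟨⟨e,t⟩,⟨e,t⟩⟩.
At [[cat city] runs], runs : ⟨⟨⟨e,t⟩,⟨e,t⟩⟩,⟨⟨⟨e,e⟩,⟨t,e⟩⟩,⟨t,e⟩⟩⟩ takes [cat city] : ⟨⟨e,t⟩,⟨e,t⟩⟩, giving ⟨⟨⟨e,e⟩,⟨t,e⟩⟩,⟨t,e⟩⟩.
At [[Mia student] [[cat city] runs]], [[cat city] runs] : ⟨⟨⟨e,e⟩,⟨t,e⟩⟩,⟨t,e⟩⟩ takes [Mia student] : ⟨⟨e,e⟩,⟨t,e⟩⟩, giving ⟨t,e⟩.

⟨t,e⟩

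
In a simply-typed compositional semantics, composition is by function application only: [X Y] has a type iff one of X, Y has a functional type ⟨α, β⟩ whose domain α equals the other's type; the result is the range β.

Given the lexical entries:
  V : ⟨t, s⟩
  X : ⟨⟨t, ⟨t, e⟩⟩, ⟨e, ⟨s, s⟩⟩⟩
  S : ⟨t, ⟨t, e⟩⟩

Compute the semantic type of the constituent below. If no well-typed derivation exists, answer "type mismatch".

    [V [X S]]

[X S]: X is ⟨⟨t, ⟨t, e⟩⟩, ⟨e, ⟨s, s⟩⟩⟩, S is ⟨t, ⟨t, e⟩⟩; result ⟨e, ⟨s, s⟩⟩.
At [V [X S]]: neither ⟨t, s⟩ nor ⟨e, ⟨s, s⟩⟩ can take the other as argument; the node is ill-typed.

type mismatch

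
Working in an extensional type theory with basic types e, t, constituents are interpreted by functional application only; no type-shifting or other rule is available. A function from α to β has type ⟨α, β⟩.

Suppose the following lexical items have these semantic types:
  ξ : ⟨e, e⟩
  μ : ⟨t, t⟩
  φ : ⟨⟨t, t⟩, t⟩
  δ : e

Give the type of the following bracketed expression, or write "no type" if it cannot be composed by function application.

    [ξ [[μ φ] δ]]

[μ φ]: functor φ : ⟨⟨t, t⟩, t⟩, argument μ : ⟨t, t⟩; result t.
At [[μ φ] δ]: neither t nor e can take the other as argument; the node is ill-typed.

no type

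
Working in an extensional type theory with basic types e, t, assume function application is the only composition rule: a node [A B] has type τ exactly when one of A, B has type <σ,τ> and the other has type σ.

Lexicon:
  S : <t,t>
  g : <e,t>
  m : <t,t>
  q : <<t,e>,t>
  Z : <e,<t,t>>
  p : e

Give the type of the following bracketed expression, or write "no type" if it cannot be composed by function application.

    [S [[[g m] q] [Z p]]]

[g m]: <e,t> and <t,t> cannot combine by function application — type clash.

no type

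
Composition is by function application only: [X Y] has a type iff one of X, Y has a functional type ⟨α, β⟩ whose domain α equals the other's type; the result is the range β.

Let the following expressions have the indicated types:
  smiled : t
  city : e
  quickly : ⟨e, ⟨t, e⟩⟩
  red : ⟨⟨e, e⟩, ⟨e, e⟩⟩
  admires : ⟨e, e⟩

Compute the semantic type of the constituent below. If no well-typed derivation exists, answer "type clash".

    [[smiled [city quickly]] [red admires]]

e

[city quickly]: ⟨e, ⟨t, e⟩⟩ applied to e yields ⟨t, e⟩.
[smiled [city quickly]]: ⟨t, e⟩ applied to t yields e.
[red admires]: ⟨⟨e, e⟩, ⟨e, e⟩⟩ applied to ⟨e, e⟩ yields ⟨e, e⟩.
[[smiled [city quickly]] [red admires]]: ⟨e, e⟩ applied to e yields e.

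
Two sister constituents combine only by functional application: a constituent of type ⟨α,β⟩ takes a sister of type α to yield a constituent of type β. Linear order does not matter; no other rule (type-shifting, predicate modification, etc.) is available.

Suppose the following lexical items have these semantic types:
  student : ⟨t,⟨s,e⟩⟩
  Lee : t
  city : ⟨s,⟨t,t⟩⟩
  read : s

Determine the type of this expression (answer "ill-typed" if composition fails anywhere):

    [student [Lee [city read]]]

⟨s,e⟩

[city read]: city is ⟨s,⟨t,t⟩⟩, read is s; result ⟨t,t⟩.
[Lee [city read]]: [city read] is ⟨t,t⟩, Lee is t; result t.
[student [Lee [city read]]]: student is ⟨t,⟨s,e⟩⟩, [Lee [city read]] is t; result ⟨s,e⟩.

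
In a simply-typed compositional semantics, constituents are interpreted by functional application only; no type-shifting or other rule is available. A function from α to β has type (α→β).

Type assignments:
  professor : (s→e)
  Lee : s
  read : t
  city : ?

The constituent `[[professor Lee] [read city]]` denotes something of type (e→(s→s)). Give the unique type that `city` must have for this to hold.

At [[professor Lee] [read city]] (required: (e→(s→s))): [professor Lee] is e, which is not a function with range (e→(s→s)); hence [read city] is the functor — type (e→(e→(s→s))).
At [read city] (required: (e→(e→(s→s)))): read is t, which is not a function with range (e→(e→(s→s))); hence city is the functor — type (t→(e→(e→(s→s)))).

(t→(e→(e→(s→s))))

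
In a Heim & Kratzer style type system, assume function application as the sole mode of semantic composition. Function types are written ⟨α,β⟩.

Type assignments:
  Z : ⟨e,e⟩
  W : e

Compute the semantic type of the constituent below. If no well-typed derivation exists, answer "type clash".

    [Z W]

[Z W]: functor Z : ⟨e,e⟩, argument W : e; result e.

e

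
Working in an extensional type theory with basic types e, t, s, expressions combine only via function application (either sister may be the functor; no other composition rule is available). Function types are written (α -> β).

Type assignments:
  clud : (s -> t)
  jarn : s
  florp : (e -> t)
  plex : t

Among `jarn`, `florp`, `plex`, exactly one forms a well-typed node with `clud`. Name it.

jarn — combines: clud : (s -> t) takes jarn : s as argument, giving t.
florp : (e -> t) — no; clud wants s, and florp wants e.
plex : t — no; clud wants s, and plex wants nothing (atomic).

jarn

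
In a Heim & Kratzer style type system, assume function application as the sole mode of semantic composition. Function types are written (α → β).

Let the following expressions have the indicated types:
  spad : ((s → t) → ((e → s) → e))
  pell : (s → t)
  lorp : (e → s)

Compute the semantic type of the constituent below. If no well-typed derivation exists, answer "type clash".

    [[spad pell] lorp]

At [spad pell], spad : ((s → t) → ((e → s) → e)) takes pell : (s → t), giving ((e → s) → e).
At [[spad pell] lorp], [spad pell] : ((e → s) → e) takes lorp : (e → s), giving e.

e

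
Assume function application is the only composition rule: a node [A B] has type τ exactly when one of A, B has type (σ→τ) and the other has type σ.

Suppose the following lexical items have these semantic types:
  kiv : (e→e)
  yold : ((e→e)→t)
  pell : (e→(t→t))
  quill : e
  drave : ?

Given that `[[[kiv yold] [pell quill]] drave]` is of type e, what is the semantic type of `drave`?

(t→e)

[[[kiv yold] [pell quill]] drave] is required to be e. [[kiv yold] [pell quill]] : t cannot yield e as functor, so drave : (t→e).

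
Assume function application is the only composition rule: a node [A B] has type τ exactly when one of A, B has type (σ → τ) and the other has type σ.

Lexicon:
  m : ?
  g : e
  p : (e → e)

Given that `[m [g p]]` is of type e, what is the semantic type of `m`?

(e → e)

[m [g p]] must have type e. The sister [g p] has type e; that is not a function onto e, so m must be the functor, of type (e → e).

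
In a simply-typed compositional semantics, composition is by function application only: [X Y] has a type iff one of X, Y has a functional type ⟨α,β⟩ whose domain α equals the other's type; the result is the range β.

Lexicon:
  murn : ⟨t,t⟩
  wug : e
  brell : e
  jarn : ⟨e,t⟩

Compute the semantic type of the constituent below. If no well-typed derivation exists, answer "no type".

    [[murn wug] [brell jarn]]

[murn wug]: ⟨t,t⟩ and e cannot combine by function application — type clash.

no type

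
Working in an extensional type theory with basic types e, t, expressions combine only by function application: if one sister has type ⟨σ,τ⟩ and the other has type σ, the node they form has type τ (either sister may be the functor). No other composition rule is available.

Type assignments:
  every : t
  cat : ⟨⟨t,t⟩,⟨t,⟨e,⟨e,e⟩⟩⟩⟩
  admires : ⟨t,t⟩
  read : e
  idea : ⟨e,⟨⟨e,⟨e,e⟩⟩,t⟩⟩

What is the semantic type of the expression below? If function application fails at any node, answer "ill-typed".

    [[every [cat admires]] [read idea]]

t

[cat admires]: ⟨⟨t,t⟩,⟨t,⟨e,⟨e,e⟩⟩⟩⟩ applied to ⟨t,t⟩ yields ⟨t,⟨e,⟨e,e⟩⟩⟩.
[every [cat admires]]: ⟨t,⟨e,⟨e,e⟩⟩⟩ applied to t yields ⟨e,⟨e,e⟩⟩.
[read idea]: ⟨e,⟨⟨e,⟨e,e⟩⟩,t⟩⟩ applied to e yields ⟨⟨e,⟨e,e⟩⟩,t⟩.
[[every [cat admires]] [read idea]]: ⟨⟨e,⟨e,e⟩⟩,t⟩ applied to ⟨e,⟨e,e⟩⟩ yields t.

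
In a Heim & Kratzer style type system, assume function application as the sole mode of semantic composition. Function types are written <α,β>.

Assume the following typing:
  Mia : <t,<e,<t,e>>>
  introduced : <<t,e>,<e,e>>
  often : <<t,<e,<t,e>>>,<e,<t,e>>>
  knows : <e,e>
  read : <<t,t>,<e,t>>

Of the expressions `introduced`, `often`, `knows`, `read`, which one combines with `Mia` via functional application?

introduced : <<t,e>,<e,e>> — no; Mia wants t, and introduced wants <t,e>.
often — combines: often : <<t,<e,<t,e>>>,<e,<t,e>>> takes Mia : <t,<e,<t,e>>> as argument, giving <e,<t,e>>.
knows : <e,e> — no; Mia wants t, and knows wants e.
read : <<t,t>,<e,t>> — no; Mia wants t, and read wants <t,t>.

often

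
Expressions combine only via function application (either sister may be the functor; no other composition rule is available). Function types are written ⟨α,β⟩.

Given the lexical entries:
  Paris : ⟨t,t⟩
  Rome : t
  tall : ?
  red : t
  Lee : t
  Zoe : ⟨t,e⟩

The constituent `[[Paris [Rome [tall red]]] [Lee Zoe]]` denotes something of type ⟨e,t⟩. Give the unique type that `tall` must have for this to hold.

⟨t,⟨t,⟨⟨t,t⟩,⟨e,⟨e,t⟩⟩⟩⟩⟩

[[Paris [Rome [tall red]]] [Lee Zoe]] is required to be ⟨e,t⟩. [Lee Zoe] : e cannot yield ⟨e,t⟩ as functor, so [Paris [Rome [tall red]]] : ⟨e,⟨e,t⟩⟩.
[Paris [Rome [tall red]]] is required to be ⟨e,⟨e,t⟩⟩. Paris : ⟨t,t⟩ cannot yield ⟨e,⟨e,t⟩⟩ as functor, so [Rome [tall red]] : ⟨⟨t,t⟩,⟨e,⟨e,t⟩⟩⟩.
[Rome [tall red]] is required to be ⟨⟨t,t⟩,⟨e,⟨e,t⟩⟩⟩. Rome : t cannot yield ⟨⟨t,t⟩,⟨e,⟨e,t⟩⟩⟩ as functor, so [tall red] : ⟨t,⟨⟨t,t⟩,⟨e,⟨e,t⟩⟩⟩⟩.
[tall red] is required to be ⟨t,⟨⟨t,t⟩,⟨e,⟨e,t⟩⟩⟩⟩. red : t cannot yield ⟨t,⟨⟨t,t⟩,⟨e,⟨e,t⟩⟩⟩⟩ as functor, so tall : ⟨t,⟨t,⟨⟨t,t⟩,⟨e,⟨e,t⟩⟩⟩⟩⟩.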